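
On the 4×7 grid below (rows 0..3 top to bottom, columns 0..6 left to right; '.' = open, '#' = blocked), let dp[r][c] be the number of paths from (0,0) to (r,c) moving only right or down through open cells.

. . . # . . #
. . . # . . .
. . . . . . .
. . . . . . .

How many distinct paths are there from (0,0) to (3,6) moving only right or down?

34

r\c   0   1   2   3   4   5   6
  0   1   1   1   0   0   0   0
  1   1   2   3   0   0   0   0
  2   1   3   6   6   6   6   6
  3   1   4  10  16  22  28  34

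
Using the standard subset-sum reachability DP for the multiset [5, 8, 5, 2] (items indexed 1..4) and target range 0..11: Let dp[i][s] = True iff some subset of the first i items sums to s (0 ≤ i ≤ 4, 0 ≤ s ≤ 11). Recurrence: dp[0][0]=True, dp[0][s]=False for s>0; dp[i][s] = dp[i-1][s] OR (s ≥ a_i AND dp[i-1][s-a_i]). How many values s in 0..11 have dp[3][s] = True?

i\s   0   1   2   3   4   5   6   7   8   9  10  11
  0   T   F   F   F   F   F   F   F   F   F   F   F
  1   T   F   F   F   F   T   F   F   F   F   F   F
  2   T   F   F   F   F   T   F   F   T   F   F   F
  3   T   F   F   F   F   T   F   F   T   F   T   F
  4   T   F   T   F   F   T   F   T   T   F   T   F

4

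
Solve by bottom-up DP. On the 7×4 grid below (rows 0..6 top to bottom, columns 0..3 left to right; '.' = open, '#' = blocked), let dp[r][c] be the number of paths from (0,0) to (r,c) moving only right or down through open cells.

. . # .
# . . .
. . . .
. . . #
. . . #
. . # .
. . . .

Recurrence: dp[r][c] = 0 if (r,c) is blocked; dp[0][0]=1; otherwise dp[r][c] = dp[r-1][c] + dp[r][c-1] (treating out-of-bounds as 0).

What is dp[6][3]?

r\c   0   1   2   3
  0   1   1   0   0
  1   0   1   1   1
  2   0   1   2   3
  3   0   1   3   0
  4   0   1   4   0
  5   0   1   0   0
  6   0   1   1   1

1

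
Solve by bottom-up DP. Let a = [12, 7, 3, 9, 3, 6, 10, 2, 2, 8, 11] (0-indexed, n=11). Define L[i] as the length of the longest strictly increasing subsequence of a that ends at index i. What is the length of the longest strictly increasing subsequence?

   i    0    1    2    3    4    5    6    7    8    9   10
a[i]   12    7    3    9    3    6   10    2    2    8   11
L[i]    1    1    1    2    1    2    3    1    1    3    4

4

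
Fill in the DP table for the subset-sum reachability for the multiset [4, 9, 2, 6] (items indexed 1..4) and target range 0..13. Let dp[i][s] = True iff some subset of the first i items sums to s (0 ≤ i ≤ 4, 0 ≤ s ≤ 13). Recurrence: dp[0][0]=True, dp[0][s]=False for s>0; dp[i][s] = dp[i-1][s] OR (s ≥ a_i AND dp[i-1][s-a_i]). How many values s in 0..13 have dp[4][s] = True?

10

i\s   0   1   2   3   4   5   6   7   8   9  10  11  12  13
  0   T   F   F   F   F   F   F   F   F   F   F   F   F   F
  1   T   F   F   F   T   F   F   F   F   F   F   F   F   F
  2   T   F   F   F   T   F   F   F   F   T   F   F   F   T
  3   T   F   T   F   T   F   T   F   F   T   F   T   F   T
  4   T   F   T   F   T   F   T   F   T   T   T   T   T   T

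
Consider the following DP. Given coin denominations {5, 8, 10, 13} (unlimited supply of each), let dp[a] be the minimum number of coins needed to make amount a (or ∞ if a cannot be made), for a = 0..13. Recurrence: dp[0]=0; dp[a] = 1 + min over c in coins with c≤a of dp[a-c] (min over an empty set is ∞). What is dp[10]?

 a  0  1  2  3  4  5  6  7  8  9 10 11 12 13
dp  0  -  -  -  -  1  -  -  1  -  1  -  -  1
(- denotes ∞ / unreachable)

1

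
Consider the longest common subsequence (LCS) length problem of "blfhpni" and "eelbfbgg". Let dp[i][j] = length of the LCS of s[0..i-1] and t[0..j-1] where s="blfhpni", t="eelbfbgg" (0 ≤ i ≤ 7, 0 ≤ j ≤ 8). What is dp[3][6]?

   ''  e  e  l  b  f  b  g  g
''  0  0  0  0  0  0  0  0  0
 b  0  0  0  0  1  1  1  1  1
 l  0  0  0  1  1  1  1  1  1
 f  0  0  0  1  1  2  2  2  2
 h  0  0  0  1  1  2  2  2  2
 p  0  0  0  1  1  2  2  2  2
 n  0  0  0  1  1  2  2  2  2
 i  0  0  0  1  1  2  2  2  2

2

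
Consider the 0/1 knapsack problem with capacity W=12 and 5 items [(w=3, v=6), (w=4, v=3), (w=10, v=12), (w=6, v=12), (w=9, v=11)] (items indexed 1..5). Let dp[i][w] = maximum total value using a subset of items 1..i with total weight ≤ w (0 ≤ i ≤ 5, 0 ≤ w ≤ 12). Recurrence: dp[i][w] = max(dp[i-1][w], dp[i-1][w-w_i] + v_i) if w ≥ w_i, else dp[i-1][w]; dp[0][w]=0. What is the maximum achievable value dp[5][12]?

i\w   0   1   2   3   4   5   6   7   8   9  10  11  12
  0   0   0   0   0   0   0   0   0   0   0   0   0   0
  1   0   0   0   6   6   6   6   6   6   6   6   6   6
  2   0   0   0   6   6   6   6   9   9   9   9   9   9
  3   0   0   0   6   6   6   6   9   9   9  12  12  12
  4   0   0   0   6   6   6  12  12  12  18  18  18  18
  5   0   0   0   6   6   6  12  12  12  18  18  18  18

18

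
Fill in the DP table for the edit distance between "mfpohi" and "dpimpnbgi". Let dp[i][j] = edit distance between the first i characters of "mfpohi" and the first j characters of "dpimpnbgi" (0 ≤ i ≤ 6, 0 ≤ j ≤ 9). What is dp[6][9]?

   ''  d  p  i  m  p  n  b  g  i
''  0  1  2  3  4  5  6  7  8  9
 m  1  1  2  3  3  4  5  6  7  8
 f  2  2  2  3  4  4  5  6  7  8
 p  3  3  2  3  4  4  5  6  7  8
 o  4  4  3  3  4  5  5  6  7  8
 h  5  5  4  4  4  5  6  6  7  8
 i  6  6  5  4  5  5  6  7  7  7

7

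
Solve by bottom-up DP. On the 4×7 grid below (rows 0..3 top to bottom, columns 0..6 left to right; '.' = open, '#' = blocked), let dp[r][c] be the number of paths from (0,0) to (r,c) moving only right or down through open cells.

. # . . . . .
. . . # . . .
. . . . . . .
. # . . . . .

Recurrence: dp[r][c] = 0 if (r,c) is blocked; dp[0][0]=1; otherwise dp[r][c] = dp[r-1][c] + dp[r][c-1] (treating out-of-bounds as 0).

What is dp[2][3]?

3

r\c   0   1   2   3   4   5   6
  0   1   0   0   0   0   0   0
  1   1   1   1   0   0   0   0
  2   1   2   3   3   3   3   3
  3   1   0   3   6   9  12  15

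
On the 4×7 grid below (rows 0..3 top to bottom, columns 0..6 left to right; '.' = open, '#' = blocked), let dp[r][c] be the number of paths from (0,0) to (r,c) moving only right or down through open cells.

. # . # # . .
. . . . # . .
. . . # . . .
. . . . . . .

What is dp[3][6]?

r\c   0   1   2   3   4   5   6
  0   1   0   0   0   0   0   0
  1   1   1   1   1   0   0   0
  2   1   2   3   0   0   0   0
  3   1   3   6   6   6   6   6

6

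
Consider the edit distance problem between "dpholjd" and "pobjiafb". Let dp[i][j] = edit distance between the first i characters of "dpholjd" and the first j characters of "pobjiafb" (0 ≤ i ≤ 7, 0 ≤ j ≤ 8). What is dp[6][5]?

   ''  p  o  b  j  i  a  f  b
''  0  1  2  3  4  5  6  7  8
 d  1  1  2  3  4  5  6  7  8
 p  2  1  2  3  4  5  6  7  8
 h  3  2  2  3  4  5  6  7  8
 o  4  3  2  3  4  5  6  7  8
 l  5  4  3  3  4  5  6  7  8
 j  6  5  4  4  3  4  5  6  7
 d  7  6  5  5  4  4  5  6  7

4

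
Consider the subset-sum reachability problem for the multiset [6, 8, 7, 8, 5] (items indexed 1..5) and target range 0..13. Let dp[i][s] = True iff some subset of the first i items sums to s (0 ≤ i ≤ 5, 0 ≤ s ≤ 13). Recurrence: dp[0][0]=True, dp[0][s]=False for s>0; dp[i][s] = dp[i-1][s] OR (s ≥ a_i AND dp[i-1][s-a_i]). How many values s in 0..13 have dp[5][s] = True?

i\s   0   1   2   3   4   5   6   7   8   9  10  11  12  13
  0   T   F   F   F   F   F   F   F   F   F   F   F   F   F
  1   T   F   F   F   F   F   T   F   F   F   F   F   F   F
  2   T   F   F   F   F   F   T   F   T   F   F   F   F   F
  3   T   F   F   F   F   F   T   T   T   F   F   F   F   T
  4   T   F   F   F   F   F   T   T   T   F   F   F   F   T
  5   T   F   F   F   F   T   T   T   T   F   F   T   T   T

8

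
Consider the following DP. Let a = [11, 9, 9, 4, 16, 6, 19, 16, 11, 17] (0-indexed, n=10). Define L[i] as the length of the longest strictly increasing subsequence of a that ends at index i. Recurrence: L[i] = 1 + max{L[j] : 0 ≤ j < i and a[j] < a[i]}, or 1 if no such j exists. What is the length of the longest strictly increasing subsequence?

   i    0    1    2    3    4    5    6    7    8    9
a[i]   11    9    9    4   16    6   19   16   11   17
L[i]    1    1    1    1    2    2    3    3    3    4

4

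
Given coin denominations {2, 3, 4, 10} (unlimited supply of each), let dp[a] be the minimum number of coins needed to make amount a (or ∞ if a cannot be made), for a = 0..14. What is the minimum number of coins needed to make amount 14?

 a  0  1  2  3  4  5  6  7  8  9 10 11 12 13 14
dp  0  -  1  1  1  2  2  2  2  3  1  3  2  2  2
(- denotes ∞ / unreachable)

2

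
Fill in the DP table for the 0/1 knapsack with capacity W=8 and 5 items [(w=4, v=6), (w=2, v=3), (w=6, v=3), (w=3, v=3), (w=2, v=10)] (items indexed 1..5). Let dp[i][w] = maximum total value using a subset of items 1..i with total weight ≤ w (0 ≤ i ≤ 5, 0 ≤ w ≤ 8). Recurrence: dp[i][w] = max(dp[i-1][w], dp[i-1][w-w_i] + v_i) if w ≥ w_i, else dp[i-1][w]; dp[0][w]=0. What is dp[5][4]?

i\w   0   1   2   3   4   5   6   7   8
  0   0   0   0   0   0   0   0   0   0
  1   0   0   0   0   6   6   6   6   6
  2   0   0   3   3   6   6   9   9   9
  3   0   0   3   3   6   6   9   9   9
  4   0   0   3   3   6   6   9   9   9
  5   0   0  10  10  13  13  16  16  19

13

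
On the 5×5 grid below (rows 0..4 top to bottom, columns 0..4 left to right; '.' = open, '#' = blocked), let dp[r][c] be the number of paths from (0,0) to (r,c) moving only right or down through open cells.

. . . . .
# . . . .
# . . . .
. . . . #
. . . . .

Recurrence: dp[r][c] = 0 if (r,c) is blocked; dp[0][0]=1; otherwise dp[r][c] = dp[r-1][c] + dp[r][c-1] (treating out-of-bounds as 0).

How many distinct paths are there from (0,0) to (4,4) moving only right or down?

15

r\c   0   1   2   3   4
  0   1   1   1   1   1
  1   0   1   2   3   4
  2   0   1   3   6  10
  3   0   1   4  10   0
  4   0   1   5  15  15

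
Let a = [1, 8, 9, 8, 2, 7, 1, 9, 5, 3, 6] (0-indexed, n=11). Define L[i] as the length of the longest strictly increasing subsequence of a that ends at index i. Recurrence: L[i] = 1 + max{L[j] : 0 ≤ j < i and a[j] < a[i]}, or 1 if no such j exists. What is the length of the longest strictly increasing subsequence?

4

   i    0    1    2    3    4    5    6    7    8    9   10
a[i]    1    8    9    8    2    7    1    9    5    3    6
L[i]    1    2    3    2    2    3    1    4    3    3    4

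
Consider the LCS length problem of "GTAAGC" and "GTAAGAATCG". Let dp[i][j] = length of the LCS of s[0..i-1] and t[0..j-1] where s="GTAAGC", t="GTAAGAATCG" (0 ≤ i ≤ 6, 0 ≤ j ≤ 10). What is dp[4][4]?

   ''  G  T  A  A  G  A  A  T  C  G
''  0  0  0  0  0  0  0  0  0  0  0
 G  0  1  1  1  1  1  1  1  1  1  1
 T  0  1  2  2  2  2  2  2  2  2  2
 A  0  1  2  3  3  3  3  3  3  3  3
 A  0  1  2  3  4  4  4  4  4  4  4
 G  0  1  2  3  4  5  5  5  5  5  5
 C  0  1  2  3  4  5  5  5  5  6  6

4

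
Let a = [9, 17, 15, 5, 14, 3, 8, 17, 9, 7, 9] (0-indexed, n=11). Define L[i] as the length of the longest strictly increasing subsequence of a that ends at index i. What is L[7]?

   i    0    1    2    3    4    5    6    7    8    9   10
a[i]    9   17   15    5   14    3    8   17    9    7    9
L[i]    1    2    2    1    2    1    2    3    3    2    3

3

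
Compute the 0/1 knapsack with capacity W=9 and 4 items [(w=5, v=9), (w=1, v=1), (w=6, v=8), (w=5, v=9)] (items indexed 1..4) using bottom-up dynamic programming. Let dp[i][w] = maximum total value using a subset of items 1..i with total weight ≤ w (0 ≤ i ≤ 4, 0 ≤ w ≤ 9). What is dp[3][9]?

i\w   0   1   2   3   4   5   6   7   8   9
  0   0   0   0   0   0   0   0   0   0   0
  1   0   0   0   0   0   9   9   9   9   9
  2   0   1   1   1   1   9  10  10  10  10
  3   0   1   1   1   1   9  10  10  10  10
  4   0   1   1   1   1   9  10  10  10  10

10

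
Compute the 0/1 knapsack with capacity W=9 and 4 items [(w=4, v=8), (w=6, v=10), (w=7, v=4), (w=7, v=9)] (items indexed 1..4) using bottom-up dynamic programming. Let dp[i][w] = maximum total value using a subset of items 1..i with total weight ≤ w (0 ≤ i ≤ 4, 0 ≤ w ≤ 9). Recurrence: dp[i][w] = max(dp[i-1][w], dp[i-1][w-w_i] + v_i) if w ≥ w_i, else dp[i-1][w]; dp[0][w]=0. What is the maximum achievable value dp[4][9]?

10

i\w   0   1   2   3   4   5   6   7   8   9
  0   0   0   0   0   0   0   0   0   0   0
  1   0   0   0   0   8   8   8   8   8   8
  2   0   0   0   0   8   8  10  10  10  10
  3   0   0   0   0   8   8  10  10  10  10
  4   0   0   0   0   8   8  10  10  10  10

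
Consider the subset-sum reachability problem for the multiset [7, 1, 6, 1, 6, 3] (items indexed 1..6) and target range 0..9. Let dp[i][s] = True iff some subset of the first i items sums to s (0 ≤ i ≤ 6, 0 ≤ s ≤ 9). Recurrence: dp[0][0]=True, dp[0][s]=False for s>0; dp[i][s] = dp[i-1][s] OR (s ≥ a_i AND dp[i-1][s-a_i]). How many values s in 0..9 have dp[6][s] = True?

10

i\s   0   1   2   3   4   5   6   7   8   9
  0   T   F   F   F   F   F   F   F   F   F
  1   T   F   F   F   F   F   F   T   F   F
  2   T   T   F   F   F   F   F   T   T   F
  3   T   T   F   F   F   F   T   T   T   F
  4   T   T   T   F   F   F   T   T   T   T
  5   T   T   T   F   F   F   T   T   T   T
  6   T   T   T   T   T   T   T   T   T   T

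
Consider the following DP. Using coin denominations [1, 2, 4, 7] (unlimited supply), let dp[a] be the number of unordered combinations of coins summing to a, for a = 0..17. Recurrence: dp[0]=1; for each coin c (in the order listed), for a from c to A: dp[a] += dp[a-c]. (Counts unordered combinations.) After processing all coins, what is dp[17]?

after  coin     0     1     2     3     4     5     6     7     8     9    10    11    12    13    14    15    16    17
          1     1     1     1     1     1     1     1     1     1     1     1     1     1     1     1     1     1     1
          2     1     1     2     2     3     3     4     4     5     5     6     6     7     7     8     8     9     9
          4     1     1     2     2     4     4     6     6     9     9    12    12    16    16    20    20    25    25
          7     1     1     2     2     4     4     6     7    10    11    14    16    20    22    27    30    36    39

39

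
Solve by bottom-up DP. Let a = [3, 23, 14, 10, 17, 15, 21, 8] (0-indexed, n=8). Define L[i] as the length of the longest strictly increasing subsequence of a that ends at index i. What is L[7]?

2

   i    0    1    2    3    4    5    6    7
a[i]    3   23   14   10   17   15   21    8
L[i]    1    2    2    2    3    3    4    2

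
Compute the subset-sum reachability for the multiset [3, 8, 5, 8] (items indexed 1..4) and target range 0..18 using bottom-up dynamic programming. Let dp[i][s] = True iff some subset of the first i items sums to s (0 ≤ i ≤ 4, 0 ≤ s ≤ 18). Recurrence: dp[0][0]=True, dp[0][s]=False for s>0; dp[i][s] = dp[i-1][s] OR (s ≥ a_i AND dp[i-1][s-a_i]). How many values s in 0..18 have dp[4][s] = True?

i\s   0   1   2   3   4   5   6   7   8   9  10  11  12  13  14  15  16  17  18
  0   T   F   F   F   F   F   F   F   F   F   F   F   F   F   F   F   F   F   F
  1   T   F   F   T   F   F   F   F   F   F   F   F   F   F   F   F   F   F   F
  2   T   F   F   T   F   F   F   F   T   F   F   T   F   F   F   F   F   F   F
  3   T   F   F   T   F   T   F   F   T   F   F   T   F   T   F   F   T   F   F
  4   T   F   F   T   F   T   F   F   T   F   F   T   F   T   F   F   T   F   F

7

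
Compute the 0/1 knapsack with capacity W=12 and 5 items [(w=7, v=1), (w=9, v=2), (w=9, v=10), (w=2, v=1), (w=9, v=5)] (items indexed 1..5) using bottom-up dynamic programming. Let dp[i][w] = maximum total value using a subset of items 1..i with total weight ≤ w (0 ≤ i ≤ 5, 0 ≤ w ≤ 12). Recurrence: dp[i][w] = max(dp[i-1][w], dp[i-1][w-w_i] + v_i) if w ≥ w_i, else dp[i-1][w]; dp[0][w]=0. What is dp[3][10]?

10

i\w   0   1   2   3   4   5   6   7   8   9  10  11  12
  0   0   0   0   0   0   0   0   0   0   0   0   0   0
  1   0   0   0   0   0   0   0   1   1   1   1   1   1
  2   0   0   0   0   0   0   0   1   1   2   2   2   2
  3   0   0   0   0   0   0   0   1   1  10  10  10  10
  4   0   0   1   1   1   1   1   1   1  10  10  11  11
  5   0   0   1   1   1   1   1   1   1  10  10  11  11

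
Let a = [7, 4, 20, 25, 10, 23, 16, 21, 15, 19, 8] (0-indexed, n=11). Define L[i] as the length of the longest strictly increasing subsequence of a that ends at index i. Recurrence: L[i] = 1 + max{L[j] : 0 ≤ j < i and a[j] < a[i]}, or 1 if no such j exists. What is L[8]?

3

   i    0    1    2    3    4    5    6    7    8    9   10
a[i]    7    4   20   25   10   23   16   21   15   19    8
L[i]    1    1    2    3    2    3    3    4    3    4    2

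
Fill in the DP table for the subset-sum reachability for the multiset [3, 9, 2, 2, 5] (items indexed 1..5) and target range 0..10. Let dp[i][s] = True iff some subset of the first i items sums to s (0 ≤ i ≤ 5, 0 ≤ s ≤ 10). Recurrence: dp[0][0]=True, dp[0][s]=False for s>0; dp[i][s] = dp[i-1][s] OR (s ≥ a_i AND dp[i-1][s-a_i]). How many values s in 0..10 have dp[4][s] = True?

i\s   0   1   2   3   4   5   6   7   8   9  10
  0   T   F   F   F   F   F   F   F   F   F   F
  1   T   F   F   T   F   F   F   F   F   F   F
  2   T   F   F   T   F   F   F   F   F   T   F
  3   T   F   T   T   F   T   F   F   F   T   F
  4   T   F   T   T   T   T   F   T   F   T   F
  5   T   F   T   T   T   T   F   T   T   T   T

7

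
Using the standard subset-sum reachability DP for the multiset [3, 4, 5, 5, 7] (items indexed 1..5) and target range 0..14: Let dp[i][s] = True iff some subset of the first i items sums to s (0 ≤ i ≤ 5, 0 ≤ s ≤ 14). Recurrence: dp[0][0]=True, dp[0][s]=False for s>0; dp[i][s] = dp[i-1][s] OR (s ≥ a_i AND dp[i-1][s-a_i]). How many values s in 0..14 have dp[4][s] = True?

i\s   0   1   2   3   4   5   6   7   8   9  10  11  12  13  14
  0   T   F   F   F   F   F   F   F   F   F   F   F   F   F   F
  1   T   F   F   T   F   F   F   F   F   F   F   F   F   F   F
  2   T   F   F   T   T   F   F   T   F   F   F   F   F   F   F
  3   T   F   F   T   T   T   F   T   T   T   F   F   T   F   F
  4   T   F   F   T   T   T   F   T   T   T   T   F   T   T   T
  5   T   F   F   T   T   T   F   T   T   T   T   T   T   T   T

11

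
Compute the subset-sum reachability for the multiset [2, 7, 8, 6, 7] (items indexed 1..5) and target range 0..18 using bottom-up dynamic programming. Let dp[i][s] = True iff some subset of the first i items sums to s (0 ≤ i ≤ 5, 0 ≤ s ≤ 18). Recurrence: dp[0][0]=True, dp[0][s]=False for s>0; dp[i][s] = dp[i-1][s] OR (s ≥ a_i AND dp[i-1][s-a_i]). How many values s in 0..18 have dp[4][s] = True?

12

i\s   0   1   2   3   4   5   6   7   8   9  10  11  12  13  14  15  16  17  18
  0   T   F   F   F   F   F   F   F   F   F   F   F   F   F   F   F   F   F   F
  1   T   F   T   F   F   F   F   F   F   F   F   F   F   F   F   F   F   F   F
  2   T   F   T   F   F   F   F   T   F   T   F   F   F   F   F   F   F   F   F
  3   T   F   T   F   F   F   F   T   T   T   T   F   F   F   F   T   F   T   F
  4   T   F   T   F   F   F   T   T   T   T   T   F   F   T   T   T   T   T   F
  5   T   F   T   F   F   F   T   T   T   T   T   F   F   T   T   T   T   T   F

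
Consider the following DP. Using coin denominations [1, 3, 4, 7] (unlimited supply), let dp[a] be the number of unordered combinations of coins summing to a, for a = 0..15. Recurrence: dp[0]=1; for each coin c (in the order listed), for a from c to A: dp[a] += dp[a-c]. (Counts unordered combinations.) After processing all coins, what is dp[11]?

12

after  coin     0     1     2     3     4     5     6     7     8     9    10    11    12    13    14    15
          1     1     1     1     1     1     1     1     1     1     1     1     1     1     1     1     1
          3     1     1     1     2     2     2     3     3     3     4     4     4     5     5     5     6
          4     1     1     1     2     3     3     4     5     6     7     8     9    11    12    13    15
          7     1     1     1     2     3     3     4     6     7     8    10    12    14    16    19    22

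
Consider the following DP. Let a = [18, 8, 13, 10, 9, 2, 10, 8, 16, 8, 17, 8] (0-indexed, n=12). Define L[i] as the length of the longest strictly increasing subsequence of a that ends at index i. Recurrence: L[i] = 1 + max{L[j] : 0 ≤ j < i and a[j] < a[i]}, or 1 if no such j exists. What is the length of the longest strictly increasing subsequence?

   i    0    1    2    3    4    5    6    7    8    9   10   11
a[i]   18    8   13   10    9    2   10    8   16    8   17    8
L[i]    1    1    2    2    2    1    3    2    4    2    5    2

5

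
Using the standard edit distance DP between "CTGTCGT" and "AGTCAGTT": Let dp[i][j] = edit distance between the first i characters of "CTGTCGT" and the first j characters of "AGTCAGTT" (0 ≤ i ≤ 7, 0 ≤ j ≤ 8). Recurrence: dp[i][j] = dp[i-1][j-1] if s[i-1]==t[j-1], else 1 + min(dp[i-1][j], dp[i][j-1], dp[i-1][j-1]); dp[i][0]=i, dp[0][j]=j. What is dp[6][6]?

3

   ''  A  G  T  C  A  G  T  T
''  0  1  2  3  4  5  6  7  8
 C  1  1  2  3  3  4  5  6  7
 T  2  2  2  2  3  4  5  5  6
 G  3  3  2  3  3  4  4  5  6
 T  4  4  3  2  3  4  5  4  5
 C  5  5  4  3  2  3  4  5  5
 G  6  6  5  4  3  3  3  4  5
 T  7  7  6  5  4  4  4  3  4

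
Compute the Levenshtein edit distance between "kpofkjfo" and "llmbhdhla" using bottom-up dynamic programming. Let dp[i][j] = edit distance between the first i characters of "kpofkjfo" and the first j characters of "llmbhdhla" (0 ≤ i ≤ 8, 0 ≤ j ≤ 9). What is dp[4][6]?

   ''  l  l  m  b  h  d  h  l  a
''  0  1  2  3  4  5  6  7  8  9
 k  1  1  2  3  4  5  6  7  8  9
 p  2  2  2  3  4  5  6  7  8  9
 o  3  3  3  3  4  5  6  7  8  9
 f  4  4  4  4  4  5  6  7  8  9
 k  5  5  5  5  5  5  6  7  8  9
 j  6  6  6  6  6  6  6  7  8  9
 f  7  7  7  7  7  7  7  7  8  9
 o  8  8  8  8  8  8  8  8  8  9

6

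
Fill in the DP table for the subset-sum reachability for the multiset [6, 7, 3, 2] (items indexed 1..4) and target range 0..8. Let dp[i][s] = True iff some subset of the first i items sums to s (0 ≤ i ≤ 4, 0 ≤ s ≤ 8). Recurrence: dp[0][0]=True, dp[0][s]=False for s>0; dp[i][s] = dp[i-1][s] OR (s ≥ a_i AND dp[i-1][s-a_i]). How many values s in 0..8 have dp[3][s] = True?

4

i\s   0   1   2   3   4   5   6   7   8
  0   T   F   F   F   F   F   F   F   F
  1   T   F   F   F   F   F   T   F   F
  2   T   F   F   F   F   F   T   T   F
  3   T   F   F   T   F   F   T   T   F
  4   T   F   T   T   F   T   T   T   T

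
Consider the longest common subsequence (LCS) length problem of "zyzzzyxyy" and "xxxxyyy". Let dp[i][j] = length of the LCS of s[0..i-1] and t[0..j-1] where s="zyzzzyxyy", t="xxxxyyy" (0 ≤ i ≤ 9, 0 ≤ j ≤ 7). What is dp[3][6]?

   ''  x  x  x  x  y  y  y
''  0  0  0  0  0  0  0  0
 z  0  0  0  0  0  0  0  0
 y  0  0  0  0  0  1  1  1
 z  0  0  0  0  0  1  1  1
 z  0  0  0  0  0  1  1  1
 z  0  0  0  0  0  1  1  1
 y  0  0  0  0  0  1  2  2
 x  0  1  1  1  1  1  2  2
 y  0  1  1  1  1  2  2  3
 y  0  1  1  1  1  2  3  3

1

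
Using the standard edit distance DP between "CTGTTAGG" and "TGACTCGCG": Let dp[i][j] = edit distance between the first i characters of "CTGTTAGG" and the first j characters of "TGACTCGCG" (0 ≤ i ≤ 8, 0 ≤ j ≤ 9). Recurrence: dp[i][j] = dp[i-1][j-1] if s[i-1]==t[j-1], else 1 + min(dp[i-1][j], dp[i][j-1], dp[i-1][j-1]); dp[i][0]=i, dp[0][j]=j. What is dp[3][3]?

   ''  T  G  A  C  T  C  G  C  G
''  0  1  2  3  4  5  6  7  8  9
 C  1  1  2  3  3  4  5  6  7  8
 T  2  1  2  3  4  3  4  5  6  7
 G  3  2  1  2  3  4  4  4  5  6
 T  4  3  2  2  3  3  4  5  5  6
 T  5  4  3  3  3  3  4  5  6  6
 A  6  5  4  3  4  4  4  5  6  7
 G  7  6  5  4  4  5  5  4  5  6
 G  8  7  6  5  5  5  6  5  5  5

2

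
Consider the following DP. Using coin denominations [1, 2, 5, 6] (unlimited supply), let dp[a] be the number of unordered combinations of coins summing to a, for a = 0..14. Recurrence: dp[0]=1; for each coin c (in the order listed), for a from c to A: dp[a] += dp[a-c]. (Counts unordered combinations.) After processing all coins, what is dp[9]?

10

after  coin     0     1     2     3     4     5     6     7     8     9    10    11    12    13    14
          1     1     1     1     1     1     1     1     1     1     1     1     1     1     1     1
          2     1     1     2     2     3     3     4     4     5     5     6     6     7     7     8
          5     1     1     2     2     3     4     5     6     7     8    10    11    13    14    16
          6     1     1     2     2     3     4     6     7     9    10    13    15    19    21    25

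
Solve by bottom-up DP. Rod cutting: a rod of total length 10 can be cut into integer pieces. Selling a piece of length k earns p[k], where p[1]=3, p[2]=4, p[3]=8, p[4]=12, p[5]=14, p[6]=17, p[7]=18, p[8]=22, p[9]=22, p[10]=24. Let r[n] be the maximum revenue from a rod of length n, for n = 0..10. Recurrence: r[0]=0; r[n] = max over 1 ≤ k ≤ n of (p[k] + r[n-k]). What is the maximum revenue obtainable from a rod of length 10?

   n    0    1    2    3    4    5    6    7    8    9   10
r[n]    0    3    6    9   12   15   18   21   24   27   30

30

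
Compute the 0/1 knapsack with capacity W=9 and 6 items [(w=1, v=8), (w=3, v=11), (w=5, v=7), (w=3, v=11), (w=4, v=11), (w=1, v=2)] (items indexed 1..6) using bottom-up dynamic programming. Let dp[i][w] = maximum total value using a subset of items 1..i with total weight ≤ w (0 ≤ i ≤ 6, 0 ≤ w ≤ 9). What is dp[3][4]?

19

i\w   0   1   2   3   4   5   6   7   8   9
  0   0   0   0   0   0   0   0   0   0   0
  1   0   8   8   8   8   8   8   8   8   8
  2   0   8   8  11  19  19  19  19  19  19
  3   0   8   8  11  19  19  19  19  19  26
  4   0   8   8  11  19  19  22  30  30  30
  5   0   8   8  11  19  19  22  30  30  30
  6   0   8  10  11  19  21  22  30  32  32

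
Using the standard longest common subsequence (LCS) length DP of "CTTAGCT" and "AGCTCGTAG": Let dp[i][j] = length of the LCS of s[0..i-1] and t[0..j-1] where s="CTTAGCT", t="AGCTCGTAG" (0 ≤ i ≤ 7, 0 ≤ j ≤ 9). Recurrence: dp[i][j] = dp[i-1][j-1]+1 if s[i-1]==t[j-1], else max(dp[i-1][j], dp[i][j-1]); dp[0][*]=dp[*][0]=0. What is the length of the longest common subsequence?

   ''  A  G  C  T  C  G  T  A  G
''  0  0  0  0  0  0  0  0  0  0
 C  0  0  0  1  1  1  1  1  1  1
 T  0  0  0  1  2  2  2  2  2  2
 T  0  0  0  1  2  2  2  3  3  3
 A  0  1  1  1  2  2  2  3  4  4
 G  0  1  2  2  2  2  3  3  4  5
 C  0  1  2  3  3  3  3  3  4  5
 T  0  1  2  3  4  4  4  4  4  5

5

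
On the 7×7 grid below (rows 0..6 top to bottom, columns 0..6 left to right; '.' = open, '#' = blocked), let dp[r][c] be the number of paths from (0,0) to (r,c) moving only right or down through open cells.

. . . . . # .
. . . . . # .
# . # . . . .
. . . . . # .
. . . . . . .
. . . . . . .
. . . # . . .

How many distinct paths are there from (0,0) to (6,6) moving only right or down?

r\c   0   1   2   3   4   5   6
  0   1   1   1   1   1   0   0
  1   1   2   3   4   5   0   0
  2   0   2   0   4   9   9   9
  3   0   2   2   6  15   0   9
  4   0   2   4  10  25  25  34
  5   0   2   6  16  41  66 100
  6   0   2   8   0  41 107 207

207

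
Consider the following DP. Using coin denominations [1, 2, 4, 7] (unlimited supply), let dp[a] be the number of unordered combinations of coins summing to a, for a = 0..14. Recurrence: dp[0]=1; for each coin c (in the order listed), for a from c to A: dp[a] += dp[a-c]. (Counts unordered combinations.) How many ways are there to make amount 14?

after  coin     0     1     2     3     4     5     6     7     8     9    10    11    12    13    14
          1     1     1     1     1     1     1     1     1     1     1     1     1     1     1     1
          2     1     1     2     2     3     3     4     4     5     5     6     6     7     7     8
          4     1     1     2     2     4     4     6     6     9     9    12    12    16    16    20
          7     1     1     2     2     4     4     6     7    10    11    14    16    20    22    27

27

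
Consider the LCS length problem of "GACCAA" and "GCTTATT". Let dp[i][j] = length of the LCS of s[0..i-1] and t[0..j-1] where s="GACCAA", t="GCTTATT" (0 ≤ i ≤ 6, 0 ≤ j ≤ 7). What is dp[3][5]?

2

   ''  G  C  T  T  A  T  T
''  0  0  0  0  0  0  0  0
 G  0  1  1  1  1  1  1  1
 A  0  1  1  1  1  2  2  2
 C  0  1  2  2  2  2  2  2
 C  0  1  2  2  2  2  2  2
 A  0  1  2  2  2  3  3  3
 A  0  1  2  2  2  3  3  3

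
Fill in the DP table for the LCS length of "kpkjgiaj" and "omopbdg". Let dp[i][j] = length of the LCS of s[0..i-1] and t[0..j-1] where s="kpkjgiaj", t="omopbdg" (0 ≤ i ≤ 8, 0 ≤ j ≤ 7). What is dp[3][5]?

1

   ''  o  m  o  p  b  d  g
''  0  0  0  0  0  0  0  0
 k  0  0  0  0  0  0  0  0
 p  0  0  0  0  1  1  1  1
 k  0  0  0  0  1  1  1  1
 j  0  0  0  0  1  1  1  1
 g  0  0  0  0  1  1  1  2
 i  0  0  0  0  1  1  1  2
 a  0  0  0  0  1  1  1  2
 j  0  0  0  0  1  1  1  2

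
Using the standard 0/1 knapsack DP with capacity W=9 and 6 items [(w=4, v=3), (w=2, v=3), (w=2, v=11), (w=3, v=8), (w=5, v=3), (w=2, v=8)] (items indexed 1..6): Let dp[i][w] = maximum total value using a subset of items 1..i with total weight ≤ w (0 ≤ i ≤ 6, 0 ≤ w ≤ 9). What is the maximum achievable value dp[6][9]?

i\w   0   1   2   3   4   5   6   7   8   9
  0   0   0   0   0   0   0   0   0   0   0
  1   0   0   0   0   3   3   3   3   3   3
  2   0   0   3   3   3   3   6   6   6   6
  3   0   0  11  11  14  14  14  14  17  17
  4   0   0  11  11  14  19  19  22  22  22
  5   0   0  11  11  14  19  19  22  22  22
  6   0   0  11  11  19  19  22  27  27  30

30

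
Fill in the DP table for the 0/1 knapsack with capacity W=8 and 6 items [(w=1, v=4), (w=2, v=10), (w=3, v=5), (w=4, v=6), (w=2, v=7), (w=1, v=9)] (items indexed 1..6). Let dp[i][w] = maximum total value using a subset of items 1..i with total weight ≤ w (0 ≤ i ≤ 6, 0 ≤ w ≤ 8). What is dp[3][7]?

19

i\w   0   1   2   3   4   5   6   7   8
  0   0   0   0   0   0   0   0   0   0
  1   0   4   4   4   4   4   4   4   4
  2   0   4  10  14  14  14  14  14  14
  3   0   4  10  14  14  15  19  19  19
  4   0   4  10  14  14  15  19  20  20
  5   0   4  10  14  17  21  21  22  26
  6   0   9  13  19  23  26  30  30  31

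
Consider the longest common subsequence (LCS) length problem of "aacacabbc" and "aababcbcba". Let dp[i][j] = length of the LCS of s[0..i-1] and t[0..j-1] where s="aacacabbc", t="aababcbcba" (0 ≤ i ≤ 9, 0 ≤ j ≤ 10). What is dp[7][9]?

5

   ''  a  a  b  a  b  c  b  c  b  a
''  0  0  0  0  0  0  0  0  0  0  0
 a  0  1  1  1  1  1  1  1  1  1  1
 a  0  1  2  2  2  2  2  2  2  2  2
 c  0  1  2  2  2  2  3  3  3  3  3
 a  0  1  2  2  3  3  3  3  3  3  4
 c  0  1  2  2  3  3  4  4  4  4  4
 a  0  1  2  2  3  3  4  4  4  4  5
 b  0  1  2  3  3  4  4  5  5  5  5
 b  0  1  2  3  3  4  4  5  5  6  6
 c  0  1  2  3  3  4  5  5  6  6  6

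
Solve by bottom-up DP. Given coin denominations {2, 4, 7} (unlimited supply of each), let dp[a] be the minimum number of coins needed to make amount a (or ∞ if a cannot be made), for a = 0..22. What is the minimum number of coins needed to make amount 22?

 a  0  1  2  3  4  5  6  7  8  9 10 11 12 13 14 15 16 17 18 19 20 21 22
dp  0  -  1  -  1  -  2  1  2  2  3  2  3  3  2  3  3  4  3  4  4  3  4
(- denotes ∞ / unreachable)

4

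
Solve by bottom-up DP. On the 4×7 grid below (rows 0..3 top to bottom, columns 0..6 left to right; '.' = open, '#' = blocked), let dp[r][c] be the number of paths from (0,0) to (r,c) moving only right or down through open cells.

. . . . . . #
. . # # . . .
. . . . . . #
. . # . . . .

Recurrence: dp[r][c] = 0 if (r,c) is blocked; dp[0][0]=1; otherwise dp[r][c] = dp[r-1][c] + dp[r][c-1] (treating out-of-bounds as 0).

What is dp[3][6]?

13

r\c   0   1   2   3   4   5   6
  0   1   1   1   1   1   1   0
  1   1   2   0   0   1   2   2
  2   1   3   3   3   4   6   0
  3   1   4   0   3   7  13  13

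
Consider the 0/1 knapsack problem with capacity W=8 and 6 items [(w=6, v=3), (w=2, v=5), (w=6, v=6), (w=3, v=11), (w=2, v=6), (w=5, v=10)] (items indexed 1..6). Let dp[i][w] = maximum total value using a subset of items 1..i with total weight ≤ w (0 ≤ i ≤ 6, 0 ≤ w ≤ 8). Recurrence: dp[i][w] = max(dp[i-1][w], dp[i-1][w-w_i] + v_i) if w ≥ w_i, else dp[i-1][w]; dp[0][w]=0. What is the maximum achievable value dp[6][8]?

22

i\w   0   1   2   3   4   5   6   7   8
  0   0   0   0   0   0   0   0   0   0
  1   0   0   0   0   0   0   3   3   3
  2   0   0   5   5   5   5   5   5   8
  3   0   0   5   5   5   5   6   6  11
  4   0   0   5  11  11  16  16  16  16
  5   0   0   6  11  11  17  17  22  22
  6   0   0   6  11  11  17  17  22  22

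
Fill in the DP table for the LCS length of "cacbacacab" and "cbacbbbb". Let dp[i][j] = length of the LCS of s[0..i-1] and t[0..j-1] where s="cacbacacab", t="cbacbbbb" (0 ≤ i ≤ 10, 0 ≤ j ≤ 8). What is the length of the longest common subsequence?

   ''  c  b  a  c  b  b  b  b
''  0  0  0  0  0  0  0  0  0
 c  0  1  1  1  1  1  1  1  1
 a  0  1  1  2  2  2  2  2  2
 c  0  1  1  2  3  3  3  3  3
 b  0  1  2  2  3  4  4  4  4
 a  0  1  2  3  3  4  4  4  4
 c  0  1  2  3  4  4  4  4  4
 a  0  1  2  3  4  4  4  4  4
 c  0  1  2  3  4  4  4  4  4
 a  0  1  2  3  4  4  4  4  4
 b  0  1  2  3  4  5  5  5  5

5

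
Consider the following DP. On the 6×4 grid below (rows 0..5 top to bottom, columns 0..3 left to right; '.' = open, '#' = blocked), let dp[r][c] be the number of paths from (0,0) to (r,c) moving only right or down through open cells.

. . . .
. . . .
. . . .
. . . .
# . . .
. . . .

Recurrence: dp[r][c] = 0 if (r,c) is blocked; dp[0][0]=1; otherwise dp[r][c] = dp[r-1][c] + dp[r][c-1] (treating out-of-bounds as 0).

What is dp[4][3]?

r\c   0   1   2   3
  0   1   1   1   1
  1   1   2   3   4
  2   1   3   6  10
  3   1   4  10  20
  4   0   4  14  34
  5   0   4  18  52

34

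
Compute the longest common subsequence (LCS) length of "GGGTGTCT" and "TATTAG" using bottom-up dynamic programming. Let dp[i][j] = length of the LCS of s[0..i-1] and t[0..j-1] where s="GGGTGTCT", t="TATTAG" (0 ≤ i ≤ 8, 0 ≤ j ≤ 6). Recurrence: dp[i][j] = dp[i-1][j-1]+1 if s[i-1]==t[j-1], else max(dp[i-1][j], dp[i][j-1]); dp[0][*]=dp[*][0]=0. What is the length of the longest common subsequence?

   ''  T  A  T  T  A  G
''  0  0  0  0  0  0  0
 G  0  0  0  0  0  0  1
 G  0  0  0  0  0  0  1
 G  0  0  0  0  0  0  1
 T  0  1  1  1  1  1  1
 G  0  1  1  1  1  1  2
 T  0  1  1  2  2  2  2
 C  0  1  1  2  2  2  2
 T  0  1  1  2  3  3  3

3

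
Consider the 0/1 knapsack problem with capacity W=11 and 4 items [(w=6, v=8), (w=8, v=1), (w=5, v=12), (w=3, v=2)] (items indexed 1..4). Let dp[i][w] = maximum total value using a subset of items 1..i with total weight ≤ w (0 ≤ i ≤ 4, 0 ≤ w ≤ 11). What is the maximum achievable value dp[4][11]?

20

i\w   0   1   2   3   4   5   6   7   8   9  10  11
  0   0   0   0   0   0   0   0   0   0   0   0   0
  1   0   0   0   0   0   0   8   8   8   8   8   8
  2   0   0   0   0   0   0   8   8   8   8   8   8
  3   0   0   0   0   0  12  12  12  12  12  12  20
  4   0   0   0   2   2  12  12  12  14  14  14  20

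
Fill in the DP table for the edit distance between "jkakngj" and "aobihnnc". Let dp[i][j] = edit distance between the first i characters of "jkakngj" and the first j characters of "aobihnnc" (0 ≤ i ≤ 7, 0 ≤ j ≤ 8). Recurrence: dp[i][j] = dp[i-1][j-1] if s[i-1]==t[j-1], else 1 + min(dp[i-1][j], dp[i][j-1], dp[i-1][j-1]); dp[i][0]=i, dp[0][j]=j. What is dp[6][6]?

   ''  a  o  b  i  h  n  n  c
''  0  1  2  3  4  5  6  7  8
 j  1  1  2  3  4  5  6  7  8
 k  2  2  2  3  4  5  6  7  8
 a  3  2  3  3  4  5  6  7  8
 k  4  3  3  4  4  5  6  7  8
 n  5  4  4  4  5  5  5  6  7
 g  6  5  5  5  5  6  6  6  7
 j  7  6  6  6  6  6  7  7  7

6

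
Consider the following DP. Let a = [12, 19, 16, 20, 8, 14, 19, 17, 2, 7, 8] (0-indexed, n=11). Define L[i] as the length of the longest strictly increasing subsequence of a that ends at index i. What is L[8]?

1

   i    0    1    2    3    4    5    6    7    8    9   10
a[i]   12   19   16   20    8   14   19   17    2    7    8
L[i]    1    2    2    3    1    2    3    3    1    2    3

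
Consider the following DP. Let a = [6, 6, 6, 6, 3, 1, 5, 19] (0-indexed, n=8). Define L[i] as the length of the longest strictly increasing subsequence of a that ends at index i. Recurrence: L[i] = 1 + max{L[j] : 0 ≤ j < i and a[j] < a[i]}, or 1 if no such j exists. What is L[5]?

1

   i    0    1    2    3    4    5    6    7
a[i]    6    6    6    6    3    1    5   19
L[i]    1    1    1    1    1    1    2    3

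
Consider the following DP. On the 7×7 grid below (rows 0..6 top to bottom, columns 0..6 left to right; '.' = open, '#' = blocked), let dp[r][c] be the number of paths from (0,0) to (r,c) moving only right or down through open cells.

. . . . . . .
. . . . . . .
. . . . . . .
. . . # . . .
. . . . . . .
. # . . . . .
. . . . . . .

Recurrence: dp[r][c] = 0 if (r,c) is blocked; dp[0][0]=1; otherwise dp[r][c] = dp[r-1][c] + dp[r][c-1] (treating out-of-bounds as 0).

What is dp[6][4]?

106

r\c   0   1   2   3   4   5   6
  0   1   1   1   1   1   1   1
  1   1   2   3   4   5   6   7
  2   1   3   6  10  15  21  28
  3   1   4  10   0  15  36  64
  4   1   5  15  15  30  66 130
  5   1   0  15  30  60 126 256
  6   1   1  16  46 106 232 488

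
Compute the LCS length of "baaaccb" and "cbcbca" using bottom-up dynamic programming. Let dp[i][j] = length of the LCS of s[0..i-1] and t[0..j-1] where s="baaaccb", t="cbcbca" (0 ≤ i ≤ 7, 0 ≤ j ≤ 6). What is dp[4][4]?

1

   ''  c  b  c  b  c  a
''  0  0  0  0  0  0  0
 b  0  0  1  1  1  1  1
 a  0  0  1  1  1  1  2
 a  0  0  1  1  1  1  2
 a  0  0  1  1  1  1  2
 c  0  1  1  2  2  2  2
 c  0  1  1  2  2  3  3
 b  0  1  2  2  3  3  3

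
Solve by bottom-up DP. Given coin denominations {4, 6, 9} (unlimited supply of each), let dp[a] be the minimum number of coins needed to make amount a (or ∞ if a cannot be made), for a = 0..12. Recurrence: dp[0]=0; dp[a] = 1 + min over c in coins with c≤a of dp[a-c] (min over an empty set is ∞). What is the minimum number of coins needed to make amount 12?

 a  0  1  2  3  4  5  6  7  8  9 10 11 12
dp  0  -  -  -  1  -  1  -  2  1  2  -  2
(- denotes ∞ / unreachable)

2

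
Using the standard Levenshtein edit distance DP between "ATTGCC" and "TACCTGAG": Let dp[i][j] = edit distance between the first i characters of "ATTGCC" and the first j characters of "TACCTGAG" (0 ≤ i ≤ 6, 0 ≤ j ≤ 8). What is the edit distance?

5

   ''  T  A  C  C  T  G  A  G
''  0  1  2  3  4  5  6  7  8
 A  1  1  1  2  3  4  5  6  7
 T  2  1  2  2  3  3  4  5  6
 T  3  2  2  3  3  3  4  5  6
 G  4  3  3  3  4  4  3  4  5
 C  5  4  4  3  3  4  4  4  5
 C  6  5  5  4  3  4  5  5  5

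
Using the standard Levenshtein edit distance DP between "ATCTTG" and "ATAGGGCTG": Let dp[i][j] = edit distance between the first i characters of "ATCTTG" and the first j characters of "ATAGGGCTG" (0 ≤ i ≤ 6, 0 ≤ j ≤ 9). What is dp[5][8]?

5

   ''  A  T  A  G  G  G  C  T  G
''  0  1  2  3  4  5  6  7  8  9
 A  1  0  1  2  3  4  5  6  7  8
 T  2  1  0  1  2  3  4  5  6  7
 C  3  2  1  1  2  3  4  4  5  6
 T  4  3  2  2  2  3  4  5  4  5
 T  5  4  3  3  3  3  4  5  5  5
 G  6  5  4  4  3  3  3  4  5  5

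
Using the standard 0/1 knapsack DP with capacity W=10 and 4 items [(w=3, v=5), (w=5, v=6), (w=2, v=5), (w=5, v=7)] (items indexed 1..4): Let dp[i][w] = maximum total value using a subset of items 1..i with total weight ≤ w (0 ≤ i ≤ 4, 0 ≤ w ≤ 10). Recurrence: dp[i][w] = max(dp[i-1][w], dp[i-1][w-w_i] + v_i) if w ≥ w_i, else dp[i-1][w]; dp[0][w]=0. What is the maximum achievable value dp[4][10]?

i\w   0   1   2   3   4   5   6   7   8   9  10
  0   0   0   0   0   0   0   0   0   0   0   0
  1   0   0   0   5   5   5   5   5   5   5   5
  2   0   0   0   5   5   6   6   6  11  11  11
  3   0   0   5   5   5  10  10  11  11  11  16
  4   0   0   5   5   5  10  10  12  12  12  17

17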